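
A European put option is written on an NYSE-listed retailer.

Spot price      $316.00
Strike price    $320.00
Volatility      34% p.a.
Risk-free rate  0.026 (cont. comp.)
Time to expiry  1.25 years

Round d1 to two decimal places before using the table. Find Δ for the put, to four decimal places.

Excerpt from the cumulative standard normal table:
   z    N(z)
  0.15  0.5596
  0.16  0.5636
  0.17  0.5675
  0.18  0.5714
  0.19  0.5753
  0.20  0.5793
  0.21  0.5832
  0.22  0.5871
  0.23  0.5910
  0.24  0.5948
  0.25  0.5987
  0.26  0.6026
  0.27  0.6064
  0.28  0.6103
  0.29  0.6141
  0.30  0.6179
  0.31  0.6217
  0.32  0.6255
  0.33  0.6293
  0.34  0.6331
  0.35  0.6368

-0.4052

σ√T = 0.34·√1.25 = 0.3801
d₁ = [ln(316/320) + (0.026 + ½·0.34²)·1.25] / (σ√T) = (-0.0126 + 0.1048) / 0.3801 = 0.2425 ≈ 0.24
N(d₁) = N(0.24) = 0.5948
Δ_put = N(d₁) − 1 = 0.5948 − 1 = -0.4052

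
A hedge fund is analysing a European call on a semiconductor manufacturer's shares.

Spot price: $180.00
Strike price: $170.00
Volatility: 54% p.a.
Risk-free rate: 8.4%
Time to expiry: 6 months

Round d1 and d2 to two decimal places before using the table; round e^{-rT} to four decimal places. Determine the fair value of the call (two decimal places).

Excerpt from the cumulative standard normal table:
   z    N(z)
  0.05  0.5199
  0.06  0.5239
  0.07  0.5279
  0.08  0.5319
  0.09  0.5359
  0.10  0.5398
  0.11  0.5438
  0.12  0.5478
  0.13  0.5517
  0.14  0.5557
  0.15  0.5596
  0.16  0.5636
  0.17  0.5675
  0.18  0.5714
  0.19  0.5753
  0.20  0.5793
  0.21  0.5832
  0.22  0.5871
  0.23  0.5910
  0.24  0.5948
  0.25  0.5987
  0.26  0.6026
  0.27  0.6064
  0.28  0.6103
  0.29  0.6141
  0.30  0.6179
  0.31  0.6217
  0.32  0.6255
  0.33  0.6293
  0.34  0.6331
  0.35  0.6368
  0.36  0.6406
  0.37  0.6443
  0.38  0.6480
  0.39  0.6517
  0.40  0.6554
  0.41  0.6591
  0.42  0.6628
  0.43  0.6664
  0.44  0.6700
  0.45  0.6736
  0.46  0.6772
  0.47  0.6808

$35.19

σ√T = 0.54 × 0.7071 = 0.3818
d₁ = [ln(180/170) + (0.084 + 0.54²/2)·0.5] / 0.3818 = [0.0572 + 0.1149] / 0.3818 = 0.4506 which rounds to 0.45
d₂ = d₁ − σ√T = 0.4506 − 0.3818 = 0.0688 which rounds to 0.07
e^(−rT) = e^(−0.084·0.5) = 0.9589
N(d₁) = N(0.45) = 0.6736;  N(d₂) = N(0.07) = 0.5279
C = 180·0.6736 − 170·0.9589·0.5279 = 121.2480 − 86.0546 = 35.1934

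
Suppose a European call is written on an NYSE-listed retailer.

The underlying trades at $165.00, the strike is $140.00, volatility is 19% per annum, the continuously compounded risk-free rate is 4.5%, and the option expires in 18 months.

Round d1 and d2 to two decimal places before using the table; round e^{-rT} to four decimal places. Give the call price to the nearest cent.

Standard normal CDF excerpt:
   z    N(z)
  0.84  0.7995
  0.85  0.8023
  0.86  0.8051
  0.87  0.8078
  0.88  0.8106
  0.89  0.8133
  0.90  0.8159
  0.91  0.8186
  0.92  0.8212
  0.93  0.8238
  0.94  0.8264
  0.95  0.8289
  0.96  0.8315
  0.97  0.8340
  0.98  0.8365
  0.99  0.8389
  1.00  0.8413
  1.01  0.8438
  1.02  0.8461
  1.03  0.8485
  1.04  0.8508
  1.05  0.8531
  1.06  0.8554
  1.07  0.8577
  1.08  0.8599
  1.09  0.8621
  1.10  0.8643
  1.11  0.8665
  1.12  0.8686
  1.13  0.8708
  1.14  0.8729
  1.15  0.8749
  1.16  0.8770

σ√T = 0.19·√1.5 = 0.2327
d₁ = [ln(165/140) + (0.045 + 0.19²/2)·1.5] / 0.2327 = [0.1643 + 0.0946] / 0.2327 = 1.1125 → 1.11
d₂ = d₁ − σ√T = 1.1125 − 0.2327 = 0.8798 → 0.88
e^(−rT) = e^(−0.045·1.5) = 0.9347
C = 165·N(1.11) − 140·0.9347·N(0.88) = 165·0.8665 − 140·0.9347·0.8106 = 142.9725 − 106.0735 = 36.8990

$36.90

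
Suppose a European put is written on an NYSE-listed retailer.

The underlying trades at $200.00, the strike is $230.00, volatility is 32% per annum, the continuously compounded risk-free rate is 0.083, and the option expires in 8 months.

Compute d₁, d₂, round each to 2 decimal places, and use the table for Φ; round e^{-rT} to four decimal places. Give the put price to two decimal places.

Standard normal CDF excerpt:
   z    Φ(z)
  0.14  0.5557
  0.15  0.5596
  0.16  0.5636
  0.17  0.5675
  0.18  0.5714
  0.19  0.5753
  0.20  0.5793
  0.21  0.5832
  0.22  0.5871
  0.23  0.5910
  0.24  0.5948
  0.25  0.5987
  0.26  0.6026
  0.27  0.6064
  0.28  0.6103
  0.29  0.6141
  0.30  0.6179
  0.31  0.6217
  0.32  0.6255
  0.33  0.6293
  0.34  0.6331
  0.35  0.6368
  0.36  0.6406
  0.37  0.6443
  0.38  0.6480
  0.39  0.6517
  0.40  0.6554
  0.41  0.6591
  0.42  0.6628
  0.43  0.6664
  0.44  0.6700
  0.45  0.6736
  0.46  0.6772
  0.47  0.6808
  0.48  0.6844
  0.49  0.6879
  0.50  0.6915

$31.53

σ√T = 0.32 × 0.8165 = 0.2613
d₁ = [ln(200/230) + (0.083 + ½·0.32²)·0.6667] / (σ√T) = (-0.1398 + 0.0895) / 0.2613 = -0.1925 → -0.19
d₂ = -0.1925 − 0.2613 = -0.4538 → -0.45
e^(−rT) = e^(−0.083·0.6667) = 0.9462
N(−d₂) = N(0.45) = 0.6736;  N(−d₁) = N(0.19) = 0.5753
P = 230·0.9462·0.6736 − 200·0.5753 = 146.5929 − 115.0600 = 31.5329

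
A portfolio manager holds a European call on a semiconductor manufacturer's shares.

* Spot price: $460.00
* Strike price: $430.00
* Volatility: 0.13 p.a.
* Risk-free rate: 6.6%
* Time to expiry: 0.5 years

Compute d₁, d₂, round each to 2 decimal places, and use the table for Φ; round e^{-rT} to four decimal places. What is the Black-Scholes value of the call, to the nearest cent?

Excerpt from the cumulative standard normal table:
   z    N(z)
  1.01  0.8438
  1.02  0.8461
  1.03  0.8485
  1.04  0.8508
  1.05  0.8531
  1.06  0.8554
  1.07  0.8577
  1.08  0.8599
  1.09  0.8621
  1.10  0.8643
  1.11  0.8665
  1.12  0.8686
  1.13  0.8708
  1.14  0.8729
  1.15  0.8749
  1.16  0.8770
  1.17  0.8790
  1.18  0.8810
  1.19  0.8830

σ√T = 0.13 × 0.7071 = 0.0919
d₁ = [ln(460/430) + (0.066 + 0.13²/2)·0.5] / 0.0919 = [0.0674 + 0.0372] / 0.0919 = 1.1386 ⇒ 1.14
d₂ = d₁ − σ√T = 1.1386 − 0.0919 = 1.0467 ⇒ 1.05
exp(−rT) = exp(−0.066·0.5) = 0.9675
N(d₁) = N(1.14) = 0.8729;  N(d₂) = N(1.05) = 0.8531
C = 460·0.8729 − 430·0.9675·0.8531 = 401.5340 − 354.9109 = 46.6231

$46.62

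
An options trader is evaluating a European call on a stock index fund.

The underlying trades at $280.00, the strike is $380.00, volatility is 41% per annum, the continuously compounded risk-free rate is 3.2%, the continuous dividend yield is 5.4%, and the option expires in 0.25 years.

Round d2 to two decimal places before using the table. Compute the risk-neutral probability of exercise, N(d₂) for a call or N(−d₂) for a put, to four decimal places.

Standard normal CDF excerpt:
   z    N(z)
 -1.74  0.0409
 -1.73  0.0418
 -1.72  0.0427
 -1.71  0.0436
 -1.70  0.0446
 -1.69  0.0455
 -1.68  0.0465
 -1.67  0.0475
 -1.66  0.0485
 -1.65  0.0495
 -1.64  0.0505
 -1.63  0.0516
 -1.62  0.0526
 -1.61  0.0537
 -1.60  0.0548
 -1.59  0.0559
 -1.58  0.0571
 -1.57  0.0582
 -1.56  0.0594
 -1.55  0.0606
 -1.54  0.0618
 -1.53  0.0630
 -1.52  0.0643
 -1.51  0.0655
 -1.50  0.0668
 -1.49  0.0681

σ√T = 0.41 × 0.5000 = 0.2050
d₁ = [ln(280/380) + (0.032 − 0.054 + ½·0.41²)·0.25] / (σ√T) = (-0.3054 + 0.0155) / 0.2050 = -1.4140 ≈ -1.41
d₂ = -1.4140 − 0.2050 = -1.6190 ≈ -1.62
Pr(exercise) under Q = N(d₂) = 0.0526

0.0526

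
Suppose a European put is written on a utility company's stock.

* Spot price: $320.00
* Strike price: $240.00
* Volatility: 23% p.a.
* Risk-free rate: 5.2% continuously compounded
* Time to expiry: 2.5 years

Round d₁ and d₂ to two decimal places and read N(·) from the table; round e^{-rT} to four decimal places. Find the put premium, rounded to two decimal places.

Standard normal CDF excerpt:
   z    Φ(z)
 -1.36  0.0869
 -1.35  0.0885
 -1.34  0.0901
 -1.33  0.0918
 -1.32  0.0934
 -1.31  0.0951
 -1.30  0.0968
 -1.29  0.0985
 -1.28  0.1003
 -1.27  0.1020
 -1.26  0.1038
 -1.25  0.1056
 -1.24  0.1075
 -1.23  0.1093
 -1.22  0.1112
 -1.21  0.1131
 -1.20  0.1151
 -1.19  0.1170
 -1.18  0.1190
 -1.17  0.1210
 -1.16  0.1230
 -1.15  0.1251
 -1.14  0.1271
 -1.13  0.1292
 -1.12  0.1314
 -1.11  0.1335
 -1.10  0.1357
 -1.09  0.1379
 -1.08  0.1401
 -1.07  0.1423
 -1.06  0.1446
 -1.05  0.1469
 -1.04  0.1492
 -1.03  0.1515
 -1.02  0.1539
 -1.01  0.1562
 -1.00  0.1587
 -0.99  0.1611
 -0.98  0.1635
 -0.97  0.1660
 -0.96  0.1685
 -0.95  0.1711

σ√T = 0.23·√2.5 = 0.3637
d₁ = [ln(320/240) + (0.052 + ½·0.23²)·2.5] / (σ√T) = (0.2877 + 0.1961) / 0.3637 = 1.3304 ≈ 1.33
d₂ = 1.3304 − 0.3637 = 0.9667 ≈ 0.97
e^(−rT) = e^(−0.052·2.5) = 0.8781
P = 240·0.8781·N(-0.97) − 320·N(-1.33) = 240·0.8781·0.1660 − 320·0.0918 = 34.9835 − 29.3760 = 5.6075

$5.61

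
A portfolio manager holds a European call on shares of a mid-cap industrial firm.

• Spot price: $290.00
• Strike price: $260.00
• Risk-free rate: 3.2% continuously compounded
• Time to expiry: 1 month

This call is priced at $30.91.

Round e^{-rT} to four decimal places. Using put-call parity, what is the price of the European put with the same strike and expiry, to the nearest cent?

e^(−rT) = e^(−0.032·0.08333) = 0.9973
Put-call parity: C − P = S − K·e^(−rT) = 290 − 260·0.9973 = 290 − 259.2980 = 30.7020
P = C − (C − P) = 30.91 − (30.7020) = 0.2080

$0.21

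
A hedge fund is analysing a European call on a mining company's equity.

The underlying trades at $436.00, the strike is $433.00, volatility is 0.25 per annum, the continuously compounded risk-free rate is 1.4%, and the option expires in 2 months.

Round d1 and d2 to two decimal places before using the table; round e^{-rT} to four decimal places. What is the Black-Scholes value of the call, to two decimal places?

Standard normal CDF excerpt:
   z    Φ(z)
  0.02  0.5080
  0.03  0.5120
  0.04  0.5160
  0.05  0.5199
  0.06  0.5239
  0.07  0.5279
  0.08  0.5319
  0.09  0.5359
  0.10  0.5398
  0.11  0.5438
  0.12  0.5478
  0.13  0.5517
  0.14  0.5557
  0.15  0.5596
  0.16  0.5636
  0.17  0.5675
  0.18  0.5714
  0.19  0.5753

$19.37

σ√T = 0.25 × 0.4082 = 0.1021
d₁ = [ln(436/433) + (0.014 + 0.25²/2)·0.1667] / 0.1021 = [0.0069 + 0.0075] / 0.1021 = 0.1415 ≈ 0.14
d₂ = d₁ − σ√T = 0.1415 − 0.1021 = 0.0395 ≈ 0.04
exp(−rT) = exp(−0.014·0.1667) = 0.9977
N(d₁) = N(0.14) = 0.5557;  N(d₂) = N(0.04) = 0.5160
C = 436·0.5557 − 433·0.9977·0.5160 = 242.2852 − 222.9141 = 19.3711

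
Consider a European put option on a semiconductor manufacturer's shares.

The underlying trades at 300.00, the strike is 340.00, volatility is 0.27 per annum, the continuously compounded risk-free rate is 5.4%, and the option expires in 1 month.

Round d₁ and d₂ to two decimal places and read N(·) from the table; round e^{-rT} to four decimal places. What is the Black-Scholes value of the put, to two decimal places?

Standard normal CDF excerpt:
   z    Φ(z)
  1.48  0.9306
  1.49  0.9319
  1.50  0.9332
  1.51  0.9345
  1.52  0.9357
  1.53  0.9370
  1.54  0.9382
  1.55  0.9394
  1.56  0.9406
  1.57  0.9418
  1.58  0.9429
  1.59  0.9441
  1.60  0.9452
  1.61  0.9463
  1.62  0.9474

39.20

σ√T = 0.27·√0.08333 = 0.0779
ln(S/K) + (r + σ²/2)T = ln(300/340) + (0.054 + 0.27²/2)·0.08333 = -0.1252 + 0.0075 = -0.1176
d₁ = -0.1176 / 0.0779 = -1.5091 ≈ -1.51
d₂ = d₁ − σ√T = -1.5091 − 0.0779 = -1.5871 ≈ -1.59
exp(−rT) = exp(−0.054·0.08333) = 0.9955
N(−d₂) = N(1.59) = 0.9441;  N(−d₁) = N(1.51) = 0.9345
P = 340·0.9955·0.9441 − 300·0.9345 = 319.5495 − 280.3500 = 39.1995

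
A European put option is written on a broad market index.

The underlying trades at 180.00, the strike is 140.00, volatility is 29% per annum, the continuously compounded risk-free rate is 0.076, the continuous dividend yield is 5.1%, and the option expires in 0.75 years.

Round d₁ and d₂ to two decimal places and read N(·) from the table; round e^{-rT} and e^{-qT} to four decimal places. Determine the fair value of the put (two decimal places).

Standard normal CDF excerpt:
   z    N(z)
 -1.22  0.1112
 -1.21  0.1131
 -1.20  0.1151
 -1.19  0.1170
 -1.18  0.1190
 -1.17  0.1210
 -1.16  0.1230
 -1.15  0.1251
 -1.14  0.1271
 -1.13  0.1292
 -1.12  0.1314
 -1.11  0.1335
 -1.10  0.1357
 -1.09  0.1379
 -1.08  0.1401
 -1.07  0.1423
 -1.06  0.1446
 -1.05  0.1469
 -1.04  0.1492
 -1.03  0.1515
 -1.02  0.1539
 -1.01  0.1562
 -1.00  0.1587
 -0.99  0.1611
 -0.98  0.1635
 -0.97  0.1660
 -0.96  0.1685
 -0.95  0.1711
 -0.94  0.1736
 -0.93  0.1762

2.69

σ√T = 0.29·√0.75 = 0.2511
ln(S/K) + (r − q + σ²/2)T = ln(180/140) + (0.076 − 0.051 + 0.29²/2)·0.75 = 0.2513 + 0.0503 = 0.3016
d₁ = 0.3016 / 0.2511 = 1.2009 ⇒ 1.20
d₂ = d₁ − σ√T = 1.2009 − 0.2511 = 0.9497 ⇒ 0.95
e^(−qT) = e^(−0.051·0.75) = 0.9625;  e^(−rT) = e^(−0.076·0.75) = 0.9446
P = 140·0.9446·N(-0.95) − 180·0.9625·N(-1.20) = 140·0.9446·0.1711 − 180·0.9625·0.1151 = 22.6269 − 19.9411 = 2.6859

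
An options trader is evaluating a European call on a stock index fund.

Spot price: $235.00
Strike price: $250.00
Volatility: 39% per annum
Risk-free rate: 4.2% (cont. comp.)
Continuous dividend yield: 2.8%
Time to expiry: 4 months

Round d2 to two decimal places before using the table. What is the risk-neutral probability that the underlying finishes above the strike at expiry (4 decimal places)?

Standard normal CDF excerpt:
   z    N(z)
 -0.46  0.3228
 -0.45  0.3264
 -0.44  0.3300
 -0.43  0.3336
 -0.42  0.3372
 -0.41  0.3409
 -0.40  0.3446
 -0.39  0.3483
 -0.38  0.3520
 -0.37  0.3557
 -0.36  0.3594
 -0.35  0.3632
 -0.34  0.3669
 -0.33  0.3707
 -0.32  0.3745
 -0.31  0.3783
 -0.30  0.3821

σ√T = 0.39·√0.3333 = 0.2252
ln(S/K) + (r − q + σ²/2)T = ln(235/250) + (0.042 − 0.028 + 0.39²/2)·0.3333 = -0.0619 + 0.0300 = -0.0319
d₁ = -0.0319 / 0.2252 = -0.1415 which rounds to -0.14
d₂ = d₁ − σ√T = -0.1415 − 0.2252 = -0.3667 which rounds to -0.37
Pr(exercise) under Q = N(d₂) = 0.3557

0.3557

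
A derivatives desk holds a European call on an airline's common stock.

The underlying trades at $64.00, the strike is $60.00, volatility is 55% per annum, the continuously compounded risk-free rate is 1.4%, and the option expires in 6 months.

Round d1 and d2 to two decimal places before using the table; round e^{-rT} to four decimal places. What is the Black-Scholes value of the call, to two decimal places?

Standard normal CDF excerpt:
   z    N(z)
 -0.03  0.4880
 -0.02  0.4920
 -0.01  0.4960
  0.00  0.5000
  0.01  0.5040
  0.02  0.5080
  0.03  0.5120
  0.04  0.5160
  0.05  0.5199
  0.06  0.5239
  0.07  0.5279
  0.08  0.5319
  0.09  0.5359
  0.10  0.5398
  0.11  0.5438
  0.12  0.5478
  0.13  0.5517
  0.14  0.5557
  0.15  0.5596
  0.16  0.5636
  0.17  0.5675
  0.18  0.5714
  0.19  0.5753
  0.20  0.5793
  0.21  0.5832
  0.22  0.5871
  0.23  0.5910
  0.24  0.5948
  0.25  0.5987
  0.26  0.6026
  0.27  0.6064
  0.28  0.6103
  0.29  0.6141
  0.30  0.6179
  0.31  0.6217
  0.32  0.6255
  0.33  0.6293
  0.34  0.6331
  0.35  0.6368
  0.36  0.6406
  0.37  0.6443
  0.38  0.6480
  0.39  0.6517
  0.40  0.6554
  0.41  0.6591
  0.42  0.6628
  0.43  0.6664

σ√T = 0.55·√0.5 = 0.3889
ln(S/K) + (r + σ²/2)T = ln(64/60) + (0.014 + 0.55²/2)·0.5 = 0.0645 + 0.0826 = 0.1472
d₁ = 0.1472 / 0.3889 = 0.3784 which rounds to 0.38
d₂ = d₁ − σ√T = 0.3784 − 0.3889 = -0.0105 which rounds to -0.01
e^(−rT) = e^(−0.014·0.5) = 0.9930
N(d₁) = N(0.38) = 0.6480;  N(d₂) = N(-0.01) = 0.4960
C = 64·0.6480 − 60·0.9930·0.4960 = 41.4720 − 29.5517 = 11.9203

$11.92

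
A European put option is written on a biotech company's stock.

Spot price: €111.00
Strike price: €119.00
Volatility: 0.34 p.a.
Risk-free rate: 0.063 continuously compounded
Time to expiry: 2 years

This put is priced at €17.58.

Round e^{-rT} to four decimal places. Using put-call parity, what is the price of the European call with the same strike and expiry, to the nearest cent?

€23.67

e^(−rT) = e^(−0.063·2) = 0.8816
Put-call parity: C − P = S − K·e^(−rT) = 111 − 119·0.8816 = 111 − 104.9104 = 6.0896
C = P + (C − P) = 17.58 + (6.0896) = 23.6696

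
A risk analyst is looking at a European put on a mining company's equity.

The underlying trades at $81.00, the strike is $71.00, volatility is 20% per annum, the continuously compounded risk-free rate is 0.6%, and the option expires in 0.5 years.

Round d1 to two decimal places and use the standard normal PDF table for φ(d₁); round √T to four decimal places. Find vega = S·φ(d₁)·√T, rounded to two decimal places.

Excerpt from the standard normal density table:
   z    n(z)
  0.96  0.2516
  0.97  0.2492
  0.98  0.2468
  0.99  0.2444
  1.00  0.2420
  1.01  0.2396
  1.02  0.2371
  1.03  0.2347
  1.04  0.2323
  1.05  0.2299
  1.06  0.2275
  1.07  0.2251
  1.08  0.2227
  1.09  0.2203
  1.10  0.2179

13.58

σ√T = 0.2·√0.5 = 0.1414
d₁ = [ln(81/71) + (0.006 + ½·0.2²)·0.5] / (σ√T) = (0.1318 + 0.0130) / 0.1414 = 1.0237 ≈ 1.02
√T = √0.5 = 0.7071
φ(d₁) = φ(1.02) = 0.2371
vega = S·φ(d₁)·√T = 81·0.2371·0.7071 = 13.5799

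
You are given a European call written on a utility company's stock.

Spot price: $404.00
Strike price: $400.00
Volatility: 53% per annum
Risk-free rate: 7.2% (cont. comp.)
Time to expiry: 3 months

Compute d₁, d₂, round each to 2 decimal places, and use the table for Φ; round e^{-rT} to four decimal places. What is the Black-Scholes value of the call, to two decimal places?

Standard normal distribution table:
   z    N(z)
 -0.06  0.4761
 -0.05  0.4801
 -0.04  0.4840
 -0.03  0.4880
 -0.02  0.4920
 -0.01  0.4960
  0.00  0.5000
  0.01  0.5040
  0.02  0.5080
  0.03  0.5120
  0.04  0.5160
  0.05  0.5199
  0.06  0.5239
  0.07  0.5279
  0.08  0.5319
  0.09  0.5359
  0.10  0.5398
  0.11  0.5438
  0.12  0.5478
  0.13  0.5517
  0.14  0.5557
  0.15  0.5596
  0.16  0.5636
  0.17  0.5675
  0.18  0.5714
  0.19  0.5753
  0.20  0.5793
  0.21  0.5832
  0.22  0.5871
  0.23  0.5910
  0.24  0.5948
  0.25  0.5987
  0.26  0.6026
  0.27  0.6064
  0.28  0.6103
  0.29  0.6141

$48.57

T = 0.25;  σ√T = 0.2650
d₁ = [ln(404/400) + (0.072 + 0.53²/2)·0.25] / 0.2650 = [0.0100 + 0.0531] / 0.2650 = 0.2380 → 0.24
d₂ = d₁ − σ√T = 0.2380 − 0.2650 = -0.0270 → -0.03
e^(−rT) = e^(−0.072·0.25) = 0.9822
C = 404·N(0.24) − 400·0.9822·N(-0.03) = 404·0.5948 − 400·0.9822·0.4880 = 240.2992 − 191.7254 = 48.5738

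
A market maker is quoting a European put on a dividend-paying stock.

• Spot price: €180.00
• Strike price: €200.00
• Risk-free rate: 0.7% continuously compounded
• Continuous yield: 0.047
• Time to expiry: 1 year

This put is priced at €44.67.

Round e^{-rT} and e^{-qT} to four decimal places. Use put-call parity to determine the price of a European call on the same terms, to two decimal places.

e^(−qT) = e^(−0.047·1) = 0.9541;  e^(−rT) = e^(−0.007·1) = 0.9930
Put-call parity: C − P = S·e^(−qT) − K·e^(−rT) = 180·0.9541 − 200·0.9930 = 171.7380 − 198.6000 = -26.8620
C = P + (C − P) = 44.67 + (-26.8620) = 17.8080

€17.81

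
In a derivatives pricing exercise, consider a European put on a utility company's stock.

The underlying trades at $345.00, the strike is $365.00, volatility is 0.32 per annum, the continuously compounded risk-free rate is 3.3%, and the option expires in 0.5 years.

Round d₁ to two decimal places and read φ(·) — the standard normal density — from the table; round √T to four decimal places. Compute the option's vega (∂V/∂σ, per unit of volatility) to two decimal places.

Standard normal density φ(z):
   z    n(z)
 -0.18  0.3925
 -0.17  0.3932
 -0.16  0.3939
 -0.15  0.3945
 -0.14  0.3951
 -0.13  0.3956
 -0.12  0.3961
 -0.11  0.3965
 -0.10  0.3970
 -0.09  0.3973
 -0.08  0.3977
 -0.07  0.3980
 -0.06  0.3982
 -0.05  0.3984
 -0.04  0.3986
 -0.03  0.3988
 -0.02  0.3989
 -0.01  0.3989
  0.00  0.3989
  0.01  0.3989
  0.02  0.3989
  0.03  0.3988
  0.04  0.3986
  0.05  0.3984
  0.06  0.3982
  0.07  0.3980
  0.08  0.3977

97.14

σ√T = 0.32 × 0.7071 = 0.2263
d₁ = [ln(345/365) + (0.033 + 0.32²/2)·0.5] / 0.2263 = [-0.0564 + 0.0421] / 0.2263 = -0.0630 which rounds to -0.06
√T = √0.5 = 0.7071
φ(d₁) = φ(-0.06) = 0.3982
vega = S·φ(d₁)·√T = 345·0.3982·0.7071 = 97.1407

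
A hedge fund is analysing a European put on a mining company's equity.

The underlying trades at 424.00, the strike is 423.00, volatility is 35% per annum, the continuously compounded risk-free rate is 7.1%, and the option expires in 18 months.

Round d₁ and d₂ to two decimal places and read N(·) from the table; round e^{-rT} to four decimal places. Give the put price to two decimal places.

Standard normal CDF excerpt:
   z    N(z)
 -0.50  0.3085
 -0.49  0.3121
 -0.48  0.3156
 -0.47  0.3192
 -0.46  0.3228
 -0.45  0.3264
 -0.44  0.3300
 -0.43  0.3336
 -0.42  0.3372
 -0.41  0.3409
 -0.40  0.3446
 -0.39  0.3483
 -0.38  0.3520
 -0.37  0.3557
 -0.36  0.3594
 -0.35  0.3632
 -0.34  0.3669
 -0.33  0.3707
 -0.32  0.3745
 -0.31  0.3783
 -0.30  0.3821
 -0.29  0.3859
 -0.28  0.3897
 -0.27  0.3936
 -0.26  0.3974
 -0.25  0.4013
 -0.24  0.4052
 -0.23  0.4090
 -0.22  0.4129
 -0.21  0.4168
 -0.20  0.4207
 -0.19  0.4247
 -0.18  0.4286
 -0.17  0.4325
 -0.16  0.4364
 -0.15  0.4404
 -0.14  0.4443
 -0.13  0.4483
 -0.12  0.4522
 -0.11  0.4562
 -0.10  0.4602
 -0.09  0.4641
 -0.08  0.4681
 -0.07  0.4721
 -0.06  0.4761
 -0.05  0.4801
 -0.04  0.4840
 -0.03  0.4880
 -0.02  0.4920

σ√T = 0.35 × 1.2247 = 0.4287
ln(S/K) + (r + σ²/2)T = ln(424/423) + (0.071 + 0.35²/2)·1.5 = 0.0024 + 0.1984 = 0.2007
d₁ = 0.2007 / 0.4287 = 0.4683 → 0.47
d₂ = d₁ − σ√T = 0.4683 − 0.4287 = 0.0396 → 0.04
exp(−rT) = exp(−0.071·1.5) = 0.8990
N(−d₂) = N(-0.04) = 0.4840;  N(−d₁) = N(-0.47) = 0.3192
P = 423·0.8990·0.4840 − 424·0.3192 = 184.0541 − 135.3408 = 48.7133

48.71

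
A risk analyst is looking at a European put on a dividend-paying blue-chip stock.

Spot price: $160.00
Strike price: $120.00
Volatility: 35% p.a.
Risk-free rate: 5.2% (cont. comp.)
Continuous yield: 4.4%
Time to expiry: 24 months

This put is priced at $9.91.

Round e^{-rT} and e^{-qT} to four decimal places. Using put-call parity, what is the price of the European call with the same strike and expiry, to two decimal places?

$48.29

e^(−qT) = e^(−0.044·2) = 0.9158;  e^(−rT) = e^(−0.052·2) = 0.9012
Put-call parity: C − P = S·e^(−qT) − K·e^(−rT) = 160·0.9158 − 120·0.9012 = 146.5280 − 108.1440 = 38.3840
C = P + (C − P) = 9.91 + (38.3840) = 48.2940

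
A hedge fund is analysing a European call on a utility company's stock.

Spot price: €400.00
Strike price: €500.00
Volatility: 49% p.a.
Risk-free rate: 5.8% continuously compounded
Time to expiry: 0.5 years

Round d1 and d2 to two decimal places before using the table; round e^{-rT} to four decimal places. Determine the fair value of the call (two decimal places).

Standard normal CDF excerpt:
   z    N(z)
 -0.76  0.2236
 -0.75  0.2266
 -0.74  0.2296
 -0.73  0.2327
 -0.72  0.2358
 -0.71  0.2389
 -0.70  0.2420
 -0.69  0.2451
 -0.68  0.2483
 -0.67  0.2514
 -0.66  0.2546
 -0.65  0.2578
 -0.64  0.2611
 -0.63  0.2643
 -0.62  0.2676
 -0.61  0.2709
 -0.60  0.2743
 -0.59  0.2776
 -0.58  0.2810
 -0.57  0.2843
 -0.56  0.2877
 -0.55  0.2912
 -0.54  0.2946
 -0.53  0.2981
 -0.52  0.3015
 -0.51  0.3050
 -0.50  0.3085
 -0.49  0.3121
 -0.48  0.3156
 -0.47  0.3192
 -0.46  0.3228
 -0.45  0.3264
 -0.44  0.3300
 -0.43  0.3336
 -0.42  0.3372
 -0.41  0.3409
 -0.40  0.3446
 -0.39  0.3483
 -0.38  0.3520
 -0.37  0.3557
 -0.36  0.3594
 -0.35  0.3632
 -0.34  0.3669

€26.30

T = 0.5;  σ√T = 0.3465
d₁ = [ln(400/500) + (0.058 + 0.49²/2)·0.5] / 0.3465 = [-0.2231 + 0.0890] / 0.3465 = -0.3871 → -0.39
d₂ = d₁ − σ√T = -0.3871 − 0.3465 = -0.7336 → -0.73
exp(−rT) = exp(−0.058·0.5) = 0.9714
N(d₁) = N(-0.39) = 0.3483;  N(d₂) = N(-0.73) = 0.2327
C = 400·0.3483 − 500·0.9714·0.2327 = 139.3200 − 113.0224 = 26.2976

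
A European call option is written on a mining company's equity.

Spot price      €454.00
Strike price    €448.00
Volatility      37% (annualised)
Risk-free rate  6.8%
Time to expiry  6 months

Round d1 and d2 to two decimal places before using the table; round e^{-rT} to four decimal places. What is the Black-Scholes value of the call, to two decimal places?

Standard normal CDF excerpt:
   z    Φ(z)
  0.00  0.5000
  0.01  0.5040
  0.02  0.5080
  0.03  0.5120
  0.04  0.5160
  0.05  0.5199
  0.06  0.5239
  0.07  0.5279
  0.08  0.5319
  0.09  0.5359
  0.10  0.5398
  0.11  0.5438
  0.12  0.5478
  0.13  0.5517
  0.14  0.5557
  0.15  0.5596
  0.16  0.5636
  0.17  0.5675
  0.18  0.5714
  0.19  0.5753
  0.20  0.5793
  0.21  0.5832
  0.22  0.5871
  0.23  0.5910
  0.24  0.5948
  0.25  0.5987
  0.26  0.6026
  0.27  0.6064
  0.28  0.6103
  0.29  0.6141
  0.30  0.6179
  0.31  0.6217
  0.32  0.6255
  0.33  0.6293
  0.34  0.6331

σ√T = 0.37 × 0.7071 = 0.2616
ln(S/K) + (r + σ²/2)T = ln(454/448) + (0.068 + 0.37²/2)·0.5 = 0.0133 + 0.0682 = 0.0815
d₁ = 0.0815 / 0.2616 = 0.3116 ≈ 0.31
d₂ = d₁ − σ√T = 0.3116 − 0.2616 = 0.0500 ≈ 0.05
exp(−rT) = exp(−0.068·0.5) = 0.9666
C = 454·N(0.31) − 448·0.9666·N(0.05) = 454·0.6217 − 448·0.9666·0.5199 = 282.2518 − 225.1358 = 57.1160

€57.12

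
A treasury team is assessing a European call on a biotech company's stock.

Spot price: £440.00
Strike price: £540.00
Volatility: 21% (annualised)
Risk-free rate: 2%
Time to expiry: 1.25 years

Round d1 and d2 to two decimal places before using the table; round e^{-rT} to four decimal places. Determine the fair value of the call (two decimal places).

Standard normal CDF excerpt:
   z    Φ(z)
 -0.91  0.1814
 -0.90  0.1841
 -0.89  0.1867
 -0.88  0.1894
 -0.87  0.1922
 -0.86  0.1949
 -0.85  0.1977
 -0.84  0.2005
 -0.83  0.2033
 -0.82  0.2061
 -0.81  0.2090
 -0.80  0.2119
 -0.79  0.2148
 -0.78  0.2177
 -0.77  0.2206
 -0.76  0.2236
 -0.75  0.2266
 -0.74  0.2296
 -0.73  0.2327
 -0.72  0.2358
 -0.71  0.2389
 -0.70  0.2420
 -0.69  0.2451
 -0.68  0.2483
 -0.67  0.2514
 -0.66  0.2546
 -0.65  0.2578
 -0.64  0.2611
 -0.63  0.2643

T = 1.25;  σ√T = 0.2348
d₁ = [ln(440/540) + (0.02 + 0.21²/2)·1.25] / 0.2348 = [-0.2048 + 0.0526] / 0.2348 = -0.6484 ⇒ -0.65
d₂ = d₁ − σ√T = -0.6484 − 0.2348 = -0.8832 ⇒ -0.88
exp(−rT) = exp(−0.02·1.25) = 0.9753
N(d₁) = N(-0.65) = 0.2578;  N(d₂) = N(-0.88) = 0.1894
C = 440·0.2578 − 540·0.9753·0.1894 = 113.4320 − 99.7498 = 13.6822

£13.68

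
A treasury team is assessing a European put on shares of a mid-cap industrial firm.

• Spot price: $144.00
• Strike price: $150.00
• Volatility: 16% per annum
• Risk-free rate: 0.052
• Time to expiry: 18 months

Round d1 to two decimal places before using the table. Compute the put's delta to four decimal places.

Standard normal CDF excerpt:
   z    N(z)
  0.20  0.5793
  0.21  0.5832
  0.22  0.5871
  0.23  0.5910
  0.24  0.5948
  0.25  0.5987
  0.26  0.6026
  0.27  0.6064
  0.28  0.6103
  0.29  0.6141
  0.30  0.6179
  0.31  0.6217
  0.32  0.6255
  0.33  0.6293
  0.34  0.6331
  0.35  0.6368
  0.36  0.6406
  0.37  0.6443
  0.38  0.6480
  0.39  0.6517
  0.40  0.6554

-0.3859

σ√T = 0.16·√1.5 = 0.1960
ln(S/K) + (r + σ²/2)T = ln(144/150) + (0.052 + 0.16²/2)·1.5 = -0.0408 + 0.0972 = 0.0564
d₁ = 0.0564 / 0.1960 = 0.2877 which rounds to 0.29
N(d₁) = N(0.29) = 0.6141
Δ_put = N(d₁) − 1 = 0.6141 − 1 = -0.3859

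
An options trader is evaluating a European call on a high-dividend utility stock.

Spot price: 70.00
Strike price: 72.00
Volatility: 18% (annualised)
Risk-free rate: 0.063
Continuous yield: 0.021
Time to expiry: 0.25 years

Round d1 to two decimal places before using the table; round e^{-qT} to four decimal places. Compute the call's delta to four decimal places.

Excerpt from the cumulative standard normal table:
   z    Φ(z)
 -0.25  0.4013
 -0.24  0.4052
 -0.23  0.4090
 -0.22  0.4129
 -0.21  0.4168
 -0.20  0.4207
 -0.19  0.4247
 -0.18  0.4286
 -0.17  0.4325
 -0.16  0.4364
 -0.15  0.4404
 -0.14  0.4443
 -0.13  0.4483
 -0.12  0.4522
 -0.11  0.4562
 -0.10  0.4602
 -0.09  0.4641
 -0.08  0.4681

0.4381

σ√T = 0.18 × 0.5000 = 0.0900
ln(S/K) + (r − q + σ²/2)T = ln(70/72) + (0.063 − 0.021 + 0.18²/2)·0.25 = -0.0282 + 0.0145 = -0.0136
d₁ = -0.0136 / 0.0900 = -0.1513 ⇒ -0.15
N(d₁) = N(-0.15) = 0.4404
Δ_call = exp(−qT)·N(d₁) = 0.9948·0.4404 = 0.4381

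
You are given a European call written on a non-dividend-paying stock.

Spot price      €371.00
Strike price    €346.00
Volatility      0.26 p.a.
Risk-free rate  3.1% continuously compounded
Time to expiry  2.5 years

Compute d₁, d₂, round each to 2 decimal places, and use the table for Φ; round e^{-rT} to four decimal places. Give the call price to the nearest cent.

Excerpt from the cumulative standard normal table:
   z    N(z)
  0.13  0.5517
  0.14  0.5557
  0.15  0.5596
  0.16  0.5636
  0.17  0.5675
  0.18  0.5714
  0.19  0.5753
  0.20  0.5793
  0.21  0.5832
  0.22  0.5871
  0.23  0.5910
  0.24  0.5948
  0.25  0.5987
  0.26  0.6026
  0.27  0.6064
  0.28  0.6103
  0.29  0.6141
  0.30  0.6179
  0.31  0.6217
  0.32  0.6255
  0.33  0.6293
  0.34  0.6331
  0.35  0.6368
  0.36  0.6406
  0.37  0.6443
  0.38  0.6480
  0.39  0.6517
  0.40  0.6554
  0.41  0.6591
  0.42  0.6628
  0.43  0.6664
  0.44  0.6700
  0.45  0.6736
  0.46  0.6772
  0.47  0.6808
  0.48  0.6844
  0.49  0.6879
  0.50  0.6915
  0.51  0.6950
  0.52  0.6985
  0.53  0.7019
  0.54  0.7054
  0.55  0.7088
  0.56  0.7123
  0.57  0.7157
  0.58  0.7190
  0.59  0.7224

σ√T = 0.26 × 1.5811 = 0.4111
ln(S/K) + (r + σ²/2)T = ln(371/346) + (0.031 + 0.26²/2)·2.5 = 0.0698 + 0.1620 = 0.2318
d₁ = 0.2318 / 0.4111 = 0.5638 → 0.56
d₂ = d₁ − σ√T = 0.5638 − 0.4111 = 0.1527 → 0.15
e^(−rT) = e^(−0.031·2.5) = 0.9254
N(d₁) = N(0.56) = 0.7123;  N(d₂) = N(0.15) = 0.5596
C = 371·0.7123 − 346·0.9254·0.5596 = 264.2633 − 179.1774 = 85.0859

€85.09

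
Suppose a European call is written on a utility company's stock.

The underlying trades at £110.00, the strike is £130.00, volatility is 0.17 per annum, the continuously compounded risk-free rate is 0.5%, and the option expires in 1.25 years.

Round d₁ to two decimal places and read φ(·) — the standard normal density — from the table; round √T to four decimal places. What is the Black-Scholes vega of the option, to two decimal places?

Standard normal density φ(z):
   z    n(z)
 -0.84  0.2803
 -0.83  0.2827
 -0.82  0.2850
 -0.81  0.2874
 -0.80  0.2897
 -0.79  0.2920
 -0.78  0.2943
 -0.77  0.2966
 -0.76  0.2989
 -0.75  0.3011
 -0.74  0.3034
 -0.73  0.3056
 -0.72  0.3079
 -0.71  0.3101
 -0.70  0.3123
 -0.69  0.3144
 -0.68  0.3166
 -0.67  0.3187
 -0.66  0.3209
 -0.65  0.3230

T = 1.25;  σ√T = 0.1901
d₁ = [ln(110/130) + (0.005 + ½·0.17²)·1.25] / (σ√T) = (-0.1671 + 0.0243) / 0.1901 = -0.7510 ⇒ -0.75
√T = √1.25 = 1.1180
φ(d₁) = φ(-0.75) = 0.3011
vega = S·φ(d₁)·√T = 110·0.3011·1.1180 = 37.0293

37.03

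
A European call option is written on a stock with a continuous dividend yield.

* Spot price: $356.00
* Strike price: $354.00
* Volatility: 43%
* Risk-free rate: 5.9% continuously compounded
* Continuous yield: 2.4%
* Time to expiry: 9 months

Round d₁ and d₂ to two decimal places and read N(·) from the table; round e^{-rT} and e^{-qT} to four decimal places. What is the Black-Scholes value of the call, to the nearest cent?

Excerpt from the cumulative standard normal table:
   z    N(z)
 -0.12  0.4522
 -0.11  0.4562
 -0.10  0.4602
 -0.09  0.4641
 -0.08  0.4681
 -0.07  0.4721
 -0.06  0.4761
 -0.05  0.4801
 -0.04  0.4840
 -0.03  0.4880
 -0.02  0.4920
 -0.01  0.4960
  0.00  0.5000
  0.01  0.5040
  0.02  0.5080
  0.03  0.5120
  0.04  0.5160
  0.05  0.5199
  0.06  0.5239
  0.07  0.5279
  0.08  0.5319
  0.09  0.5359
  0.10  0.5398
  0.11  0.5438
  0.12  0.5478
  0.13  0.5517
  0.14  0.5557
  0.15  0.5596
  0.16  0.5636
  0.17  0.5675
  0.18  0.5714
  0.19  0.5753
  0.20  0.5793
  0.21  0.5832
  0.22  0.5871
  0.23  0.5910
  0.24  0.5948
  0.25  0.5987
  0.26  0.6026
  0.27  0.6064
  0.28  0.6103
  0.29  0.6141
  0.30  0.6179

$56.18

σ√T = 0.43 × 0.8660 = 0.3724
ln(S/K) + (r − q + σ²/2)T = ln(356/354) + (0.059 − 0.024 + 0.43²/2)·0.75 = 0.0056 + 0.0956 = 0.1012
d₁ = 0.1012 / 0.3724 = 0.2718 which rounds to 0.27
d₂ = d₁ − σ√T = 0.2718 − 0.3724 = -0.1006 which rounds to -0.10
exp(−qT) = exp(−0.024·0.75) = 0.9822;  exp(−rT) = exp(−0.059·0.75) = 0.9567
N(d₁) = N(0.27) = 0.6064;  N(d₂) = N(-0.10) = 0.4602
C = 356·0.9822·0.6064 − 354·0.9567·0.4602 = 212.0358 − 155.8568 = 56.1790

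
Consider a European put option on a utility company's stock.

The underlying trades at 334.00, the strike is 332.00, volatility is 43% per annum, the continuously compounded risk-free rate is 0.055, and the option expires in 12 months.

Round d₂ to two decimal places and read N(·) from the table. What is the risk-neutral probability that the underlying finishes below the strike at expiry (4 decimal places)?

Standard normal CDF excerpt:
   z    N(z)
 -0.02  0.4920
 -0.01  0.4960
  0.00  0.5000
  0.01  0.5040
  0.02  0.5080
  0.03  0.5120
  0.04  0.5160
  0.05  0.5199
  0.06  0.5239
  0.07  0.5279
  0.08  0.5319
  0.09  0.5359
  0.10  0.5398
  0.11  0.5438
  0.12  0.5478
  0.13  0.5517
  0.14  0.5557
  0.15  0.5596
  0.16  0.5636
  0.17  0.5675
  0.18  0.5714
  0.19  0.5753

T = 1;  σ√T = 0.4300
d₁ = [ln(334/332) + (0.055 + ½·0.43²)·1] / (σ√T) = (0.0060 + 0.1474) / 0.4300 = 0.3569 → 0.36
d₂ = 0.3569 − 0.4300 = -0.0731 → -0.07
Risk-neutral Pr[S_T < K] = N(−d₂) = N(0.07) = 0.5279

0.5279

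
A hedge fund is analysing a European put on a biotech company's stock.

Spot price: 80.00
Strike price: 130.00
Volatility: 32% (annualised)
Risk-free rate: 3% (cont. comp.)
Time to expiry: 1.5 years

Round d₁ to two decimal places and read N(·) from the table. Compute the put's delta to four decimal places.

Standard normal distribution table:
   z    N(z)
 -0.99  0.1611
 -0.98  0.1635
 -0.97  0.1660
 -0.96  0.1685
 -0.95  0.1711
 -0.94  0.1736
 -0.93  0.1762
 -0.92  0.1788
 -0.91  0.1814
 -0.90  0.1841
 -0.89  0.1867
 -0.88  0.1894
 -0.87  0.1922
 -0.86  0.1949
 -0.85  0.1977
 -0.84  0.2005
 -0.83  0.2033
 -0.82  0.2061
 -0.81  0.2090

-0.8238

σ√T = 0.32 × 1.2247 = 0.3919
ln(S/K) + (r + σ²/2)T = ln(80/130) + (0.03 + 0.32²/2)·1.5 = -0.4855 + 0.1218 = -0.3637
d₁ = -0.3637 / 0.3919 = -0.9280 ≈ -0.93
N(d₁) = N(-0.93) = 0.1762
Δ_put = N(d₁) − 1 = 0.1762 − 1 = -0.8238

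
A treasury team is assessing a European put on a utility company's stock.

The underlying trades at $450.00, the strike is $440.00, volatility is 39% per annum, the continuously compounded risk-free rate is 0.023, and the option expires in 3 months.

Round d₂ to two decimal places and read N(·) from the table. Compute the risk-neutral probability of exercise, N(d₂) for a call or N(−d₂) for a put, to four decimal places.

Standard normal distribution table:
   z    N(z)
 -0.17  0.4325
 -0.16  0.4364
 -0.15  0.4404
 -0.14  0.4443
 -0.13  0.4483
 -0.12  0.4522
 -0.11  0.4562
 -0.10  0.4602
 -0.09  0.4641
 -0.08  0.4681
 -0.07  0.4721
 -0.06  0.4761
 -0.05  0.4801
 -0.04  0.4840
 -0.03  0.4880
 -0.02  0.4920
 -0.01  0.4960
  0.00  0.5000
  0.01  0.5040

T = 0.25;  σ√T = 0.1950
ln(S/K) + (r + σ²/2)T = ln(450/440) + (0.023 + 0.39²/2)·0.25 = 0.0225 + 0.0248 = 0.0472
d₁ = 0.0472 / 0.1950 = 0.2422 ⇒ 0.24
d₂ = d₁ − σ√T = 0.2422 − 0.1950 = 0.0472 ⇒ 0.05
Pr(exercise) under Q = N(−d₂) = N(-0.05) = 0.4801

0.4801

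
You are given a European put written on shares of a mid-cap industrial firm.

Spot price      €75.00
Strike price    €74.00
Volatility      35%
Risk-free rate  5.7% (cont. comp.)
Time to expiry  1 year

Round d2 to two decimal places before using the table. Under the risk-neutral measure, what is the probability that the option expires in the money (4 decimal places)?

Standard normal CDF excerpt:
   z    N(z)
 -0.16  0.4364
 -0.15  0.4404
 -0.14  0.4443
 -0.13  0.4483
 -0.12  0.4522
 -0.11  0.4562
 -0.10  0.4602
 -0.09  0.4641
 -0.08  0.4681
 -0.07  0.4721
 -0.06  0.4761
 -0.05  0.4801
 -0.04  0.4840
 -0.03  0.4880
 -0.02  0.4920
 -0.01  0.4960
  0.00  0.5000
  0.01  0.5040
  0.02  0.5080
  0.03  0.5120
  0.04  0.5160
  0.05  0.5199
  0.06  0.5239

0.4880

σ√T = 0.35 × 1.0000 = 0.3500
d₁ = [ln(75/74) + (0.057 + ½·0.35²)·1] / (σ√T) = (0.0134 + 0.1182) / 0.3500 = 0.3762 ≈ 0.38
d₂ = 0.3762 − 0.3500 = 0.0262 ≈ 0.03
Pr(exercise) under Q = N(−d₂) = N(-0.03) = 0.4880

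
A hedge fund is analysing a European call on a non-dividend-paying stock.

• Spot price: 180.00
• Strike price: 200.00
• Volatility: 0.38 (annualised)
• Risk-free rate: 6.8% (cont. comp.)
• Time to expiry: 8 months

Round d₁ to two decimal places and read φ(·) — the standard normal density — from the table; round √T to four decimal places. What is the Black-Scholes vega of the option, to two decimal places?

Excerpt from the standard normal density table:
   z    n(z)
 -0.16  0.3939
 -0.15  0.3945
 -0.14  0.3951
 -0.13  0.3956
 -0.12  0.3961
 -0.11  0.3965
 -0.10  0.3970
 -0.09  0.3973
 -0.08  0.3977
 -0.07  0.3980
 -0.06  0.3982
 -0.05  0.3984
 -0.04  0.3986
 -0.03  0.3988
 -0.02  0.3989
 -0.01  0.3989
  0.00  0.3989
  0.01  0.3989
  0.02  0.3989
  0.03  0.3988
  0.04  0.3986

58.58

T = 0.6667;  σ√T = 0.3103
ln(S/K) + (r + σ²/2)T = ln(180/200) + (0.068 + 0.38²/2)·0.6667 = -0.1054 + 0.0935 = -0.0119
d₁ = -0.0119 / 0.3103 = -0.0383 ≈ -0.04
√T = √0.6667 = 0.8165
φ(d₁) = φ(-0.04) = 0.3986
vega = S·φ(d₁)·√T = 180·0.3986·0.8165 = 58.5822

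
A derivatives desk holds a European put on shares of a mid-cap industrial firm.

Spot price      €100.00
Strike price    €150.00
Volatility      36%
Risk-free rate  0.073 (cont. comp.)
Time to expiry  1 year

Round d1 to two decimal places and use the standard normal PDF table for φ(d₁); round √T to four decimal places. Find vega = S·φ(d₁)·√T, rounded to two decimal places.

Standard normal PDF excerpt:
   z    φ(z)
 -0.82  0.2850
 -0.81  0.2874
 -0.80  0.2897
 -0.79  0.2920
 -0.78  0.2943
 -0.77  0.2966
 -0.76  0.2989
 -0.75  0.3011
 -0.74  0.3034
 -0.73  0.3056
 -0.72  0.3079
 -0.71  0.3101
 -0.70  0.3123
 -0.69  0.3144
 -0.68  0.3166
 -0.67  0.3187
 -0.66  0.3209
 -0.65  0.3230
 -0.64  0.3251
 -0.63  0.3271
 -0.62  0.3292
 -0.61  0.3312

30.34

σ√T = 0.36 × 1.0000 = 0.3600
ln(S/K) + (r + σ²/2)T = ln(100/150) + (0.073 + 0.36²/2)·1 = -0.4055 + 0.1378 = -0.2677
d₁ = -0.2677 / 0.3600 = -0.7435 which rounds to -0.74
√T = √1 = 1.0000
φ(d₁) = φ(-0.74) = 0.3034
vega = S·φ(d₁)·√T = 100·0.3034·1.0000 = 30.3400
(Call and put vega coincide under Black-Scholes.)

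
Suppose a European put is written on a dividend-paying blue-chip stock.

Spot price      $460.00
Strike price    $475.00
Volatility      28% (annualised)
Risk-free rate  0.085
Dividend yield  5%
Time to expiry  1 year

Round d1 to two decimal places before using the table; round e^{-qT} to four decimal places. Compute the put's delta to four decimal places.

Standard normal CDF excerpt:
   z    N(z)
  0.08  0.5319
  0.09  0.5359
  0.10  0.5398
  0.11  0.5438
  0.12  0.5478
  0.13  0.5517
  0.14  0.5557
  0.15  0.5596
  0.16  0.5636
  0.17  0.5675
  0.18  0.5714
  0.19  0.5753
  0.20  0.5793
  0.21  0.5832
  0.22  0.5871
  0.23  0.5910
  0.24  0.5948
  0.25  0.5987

-0.4189

σ√T = 0.28 × 1.0000 = 0.2800
d₁ = [ln(460/475) + (0.085 − 0.05 + 0.28²/2)·1] / 0.2800 = [-0.0321 + 0.0742] / 0.2800 = 0.1504 ≈ 0.15
N(d₁) = N(0.15) = 0.5596
Δ_put = e^(−qT)·(N(d₁) − 1) = 0.9512·(0.5596 − 1) = -0.4189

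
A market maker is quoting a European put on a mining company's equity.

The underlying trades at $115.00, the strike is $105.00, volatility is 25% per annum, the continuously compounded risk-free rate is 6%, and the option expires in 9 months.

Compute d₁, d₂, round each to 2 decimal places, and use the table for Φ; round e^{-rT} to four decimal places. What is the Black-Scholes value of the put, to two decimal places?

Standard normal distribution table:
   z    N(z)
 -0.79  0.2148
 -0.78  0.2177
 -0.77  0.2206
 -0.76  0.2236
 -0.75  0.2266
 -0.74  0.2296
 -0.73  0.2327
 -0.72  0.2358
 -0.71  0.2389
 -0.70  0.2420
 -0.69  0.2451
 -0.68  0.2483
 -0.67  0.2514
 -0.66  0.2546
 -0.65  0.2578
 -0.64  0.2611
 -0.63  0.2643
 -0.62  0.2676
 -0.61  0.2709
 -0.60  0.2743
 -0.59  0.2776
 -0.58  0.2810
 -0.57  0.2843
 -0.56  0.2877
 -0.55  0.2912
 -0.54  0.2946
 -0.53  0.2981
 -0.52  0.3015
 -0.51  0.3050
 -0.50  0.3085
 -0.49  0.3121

σ√T = 0.25·√0.75 = 0.2165
ln(S/K) + (r + σ²/2)T = ln(115/105) + (0.06 + 0.25²/2)·0.75 = 0.0910 + 0.0684 = 0.1594
d₁ = 0.1594 / 0.2165 = 0.7363 which rounds to 0.74
d₂ = d₁ − σ√T = 0.7363 − 0.2165 = 0.5198 which rounds to 0.52
exp(−rT) = exp(−0.06·0.75) = 0.9560
P = 105·0.9560·N(-0.52) − 115·N(-0.74) = 105·0.9560·0.3015 − 115·0.2296 = 30.2646 − 26.4040 = 3.8606

$3.86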